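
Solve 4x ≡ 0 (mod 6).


GCD(4, 6) = 2 divides 0
Divide: 2x ≡ 0 (mod 3)
x ≡ 0 (mod 3)


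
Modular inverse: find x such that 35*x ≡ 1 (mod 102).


Use the extended Euclidean algorithm on (102, 35); each row r = 102*s + 35*t:
r=102, s=1, t=0
r=35, s=0, t=1
q=2: r=32, s=1, t=-2   [102*(1) + 35*(-2) = 32]
q=1: r=3, s=-1, t=3   [102*(-1) + 35*(3) = 3]
q=10: r=2, s=11, t=-32   [102*(11) + 35*(-32) = 2]
q=1: r=1, s=-12, t=35   [102*(-12) + 35*(35) = 1]
q=2: r=0, s=35, t=-102   [102*(35) + 35*(-102) = 0]
GCD = 1 with t = 35, so 35*(35) ≡ 1 (mod 102)
Inverse = 35 mod 102 = 35
Check: 35 * 35 = 1225 ≡ 1 (mod 102)

35^(-1) ≡ 35 (mod 102)


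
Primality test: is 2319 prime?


2319 / 3 = 773 (exact division)
2319 is NOT prime.

No, 2319 is not prime


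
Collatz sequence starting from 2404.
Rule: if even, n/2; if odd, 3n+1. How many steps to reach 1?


2404 → 1202 → 601 → 1804 → 902 → 451 → 1354 → 677 → 2032 → 1016 → 508 → 254 → 127 → 382 → 191 → 574 → 287 → 862 → 431 → 1294 → 647 → 1942 → 971 → 2914 → 1457 → 4372 → 2186 → 1093 → 3280 → 1640 → 820 → 410 → 205 → 616 → 308 → 154 → 77 → 232 → 116 → 58 → 29 → 88 → 44 → 22 → 11 → 34 → 17 → 52 → 26 → 13 → 40 → 20 → 10 → 5 → 16 → 8 → 4 → 2 → 1
Total steps = 58

58 steps


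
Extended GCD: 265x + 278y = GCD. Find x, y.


Tabular extended Euclidean (each row: r = 265*s + 278*t):
r=265, s=1, t=0
r=278, s=0, t=1
q=0: r=265, s=1, t=0   [265*(1) + 278*(0) = 265]
q=1: r=13, s=-1, t=1   [265*(-1) + 278*(1) = 13]
q=20: r=5, s=21, t=-20   [265*(21) + 278*(-20) = 5]
q=2: r=3, s=-43, t=41   [265*(-43) + 278*(41) = 3]
q=1: r=2, s=64, t=-61   [265*(64) + 278*(-61) = 2]
q=1: r=1, s=-107, t=102   [265*(-107) + 278*(102) = 1]
q=2: r=0, s=278, t=-265   [265*(278) + 278*(-265) = 0]
GCD = 1; from the row with r=1: x=-107, y=102
Check: 265*(-107) + 278*(102) = -28355 + 28356 = 1

GCD = 1, x = -107, y = 102


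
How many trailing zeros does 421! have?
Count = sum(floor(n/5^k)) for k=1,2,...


floor(421/5) = 84
floor(421/25) = 16
floor(421/125) = 3
Total = 103

103 trailing zeros


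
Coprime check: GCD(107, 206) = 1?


Euclidean algorithm:
206 = 1 * 107 + 99
107 = 1 * 99 + 8
99 = 12 * 8 + 3
8 = 2 * 3 + 2
3 = 1 * 2 + 1
2 = 2 * 1 + 0
GCD(107, 206) = 1

Yes, coprime (GCD = 1)


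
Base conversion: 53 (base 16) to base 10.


53 (base 16) = 83 (decimal)
83 (decimal) = 83 (base 10)


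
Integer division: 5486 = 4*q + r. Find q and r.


5486 = 4 * 1371 + 2
Check: 5484 + 2 = 5486

q = 1371, r = 2


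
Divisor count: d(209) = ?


209 = 11^1 × 19^1
d(209) = (1+1) × (1+1) = 4

4 divisors


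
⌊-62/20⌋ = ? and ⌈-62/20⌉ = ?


-62/20 = -3.1000
floor = -4
ceil = -3

floor = -4, ceil = -3


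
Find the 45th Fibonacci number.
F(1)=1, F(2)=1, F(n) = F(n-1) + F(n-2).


Sequence: 1, 1, 2, 3, 5, 8, 13, 21, 34, 55, 89, 144, 233, 377, 610, 987, 1597, 2584, 4181, 6765, 10946, 17711, 28657, 46368, 75025, 121393, 196418, 317811, 514229, 832040, 1346269, 2178309, 3524578, 5702887, 9227465, 14930352, 24157817, 39088169, 63245986, 102334155, 165580141, 267914296, 433494437, 701408733, 1134903170
F(45) = 1134903170


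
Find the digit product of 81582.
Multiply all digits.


8 × 1 × 5 × 8 × 2 = 640


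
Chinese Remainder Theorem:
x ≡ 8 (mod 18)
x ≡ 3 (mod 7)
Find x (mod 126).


M = 18*7 = 126
M1 = M/18 = 7, M2 = M/7 = 18
M1^(-1) mod 18 = 13, M2^(-1) mod 7 = 2
x = 8*7*13 + 3*18*2 = 836
836 mod 126 = 80
Check: 80 mod 18 = 8 ✓, 80 mod 7 = 3 ✓

x ≡ 80 (mod 126)


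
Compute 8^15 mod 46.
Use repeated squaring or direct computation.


8^1 mod 46 = 8
8^2 mod 46 = 18
8^3 mod 46 = 6
8^4 mod 46 = 2
8^5 mod 46 = 16
8^6 mod 46 = 36
8^7 mod 46 = 12
8^8 mod 46 = 4
8^9 mod 46 = 32
8^10 mod 46 = 26
8^11 mod 46 = 24
8^12 mod 46 = 8
8^13 mod 46 = 18
8^14 mod 46 = 6
8^15 mod 46 = 2


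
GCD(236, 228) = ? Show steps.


236 = 1 * 228 + 8
228 = 28 * 8 + 4
8 = 2 * 4 + 0
GCD = 4


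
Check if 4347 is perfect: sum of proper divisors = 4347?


Proper divisors of 4347: 1, 3, 7, 9, 21, 23, 27, 63, 69, 161, 189, 207, 483, 621, 1449
Sum = 1 + 3 + 7 + 9 + 21 + 23 + 27 + 63 + 69 + 161 + 189 + 207 + 483 + 621 + 1449 = 3333

No, 4347 is not perfect (3333 ≠ 4347)


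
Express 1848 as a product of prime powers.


1848 / 2 = 924
924 / 2 = 462
462 / 2 = 231
231 / 3 = 77
77 / 7 = 11
11 / 11 = 1
1848 = 2^3 × 3 × 7 × 11


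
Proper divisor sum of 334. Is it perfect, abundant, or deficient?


Proper divisors: 1, 2, 167
Sum = 1 + 2 + 167 = 170
170 < 334 → deficient

s(334) = 170 (deficient)


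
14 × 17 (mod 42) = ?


14 × 17 = 238
238 mod 42 = 28


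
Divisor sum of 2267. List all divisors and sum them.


Divisors of 2267: 1, 2267
Sum = 1 + 2267 = 2268

σ(2267) = 2268


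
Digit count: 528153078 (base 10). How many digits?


528153078 has 9 digits in base 10
floor(log10(528153078)) + 1 = floor(8.7228) + 1 = 9

9 digits (base 10)


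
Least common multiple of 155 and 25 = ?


GCD(155, 25) = 5
LCM = 155*25/5 = 3875/5 = 775

LCM = 775


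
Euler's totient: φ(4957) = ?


4957 = 4957
Prime factors: 4957
φ(4957) = 4957 × (1-1/4957)
= 4957 × 4956/4957 = 4956

φ(4957) = 4956


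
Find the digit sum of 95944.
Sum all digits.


9 + 5 + 9 + 4 + 4 = 31


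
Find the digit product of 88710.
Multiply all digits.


8 × 8 × 7 × 1 × 0 = 0


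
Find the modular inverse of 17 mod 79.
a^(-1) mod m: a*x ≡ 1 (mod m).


Use the extended Euclidean algorithm on (79, 17); each row r = 79*s + 17*t:
r=79, s=1, t=0
r=17, s=0, t=1
q=4: r=11, s=1, t=-4   [79*(1) + 17*(-4) = 11]
q=1: r=6, s=-1, t=5   [79*(-1) + 17*(5) = 6]
q=1: r=5, s=2, t=-9   [79*(2) + 17*(-9) = 5]
q=1: r=1, s=-3, t=14   [79*(-3) + 17*(14) = 1]
q=5: r=0, s=17, t=-79   [79*(17) + 17*(-79) = 0]
GCD = 1 with t = 14, so 17*(14) ≡ 1 (mod 79)
Inverse = 14 mod 79 = 14
Check: 17 * 14 = 238 ≡ 1 (mod 79)

17^(-1) ≡ 14 (mod 79)


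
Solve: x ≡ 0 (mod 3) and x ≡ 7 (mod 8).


M = 3*8 = 24
M1 = M/3 = 8, M2 = M/8 = 3
M1^(-1) mod 3 = 2, M2^(-1) mod 8 = 3
x = 0*8*2 + 7*3*3 = 63
63 mod 24 = 15
Check: 15 mod 3 = 0 ✓, 15 mod 8 = 7 ✓

x ≡ 15 (mod 24)


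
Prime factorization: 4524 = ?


4524 / 2 = 2262
2262 / 2 = 1131
1131 / 3 = 377
377 / 13 = 29
29 / 29 = 1
4524 = 2^2 × 3 × 13 × 29


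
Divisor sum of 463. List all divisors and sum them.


Divisors of 463: 1, 463
Sum = 1 + 463 = 464

σ(463) = 464


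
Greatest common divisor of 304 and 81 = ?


304 = 3 * 81 + 61
81 = 1 * 61 + 20
61 = 3 * 20 + 1
20 = 20 * 1 + 0
GCD = 1


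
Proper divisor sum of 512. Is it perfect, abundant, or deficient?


Proper divisors: 1, 2, 4, 8, 16, 32, 64, 128, 256
Sum = 1 + 2 + 4 + 8 + 16 + 32 + 64 + 128 + 256 = 511
511 < 512 → deficient

s(512) = 511 (deficient)


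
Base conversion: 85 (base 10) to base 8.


85 (base 10) = 85 (decimal)
85 (decimal) = 125 (base 8)


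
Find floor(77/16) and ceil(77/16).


77/16 = 4.8125
floor = 4
ceil = 5

floor = 4, ceil = 5


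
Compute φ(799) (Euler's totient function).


799 = 17 × 47
Prime factors: 17, 47
φ(799) = 799 × (1-1/17) × (1-1/47)
= 799 × 16/17 × 46/47 = 736

φ(799) = 736


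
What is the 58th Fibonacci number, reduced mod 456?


F(k) mod 456 for k=1..58:
1, 1, 2, 3, 5, 8, 13, 21, 34, 55, 89, 144, 233, 377, 154, 75, 229, 304, 77, 381, 2, 383, 385, 312, 241, 97, 338, 435, 317, 296, 157, 453, 154, 151, 305, 0, 305, 305, 154, 3, 157, 160, 317, 21, 338, 359, 241, 144, 385, 73, 2, 75, 77, 152, 229, 381, 154, 79
F(58) mod 456 = 79


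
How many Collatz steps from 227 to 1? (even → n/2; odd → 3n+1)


227 → 682 → 341 → 1024 → 512 → 256 → 128 → 64 → 32 → 16 → 8 → 4 → 2 → 1
Total steps = 13

13 steps


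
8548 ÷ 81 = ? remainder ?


8548 = 81 * 105 + 43
Check: 8505 + 43 = 8548

q = 105, r = 43


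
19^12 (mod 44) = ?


19^1 mod 44 = 19
19^2 mod 44 = 9
19^3 mod 44 = 39
19^4 mod 44 = 37
19^5 mod 44 = 43
19^6 mod 44 = 25
19^7 mod 44 = 35
19^8 mod 44 = 5
19^9 mod 44 = 7
19^10 mod 44 = 1
19^11 mod 44 = 19
19^12 mod 44 = 9


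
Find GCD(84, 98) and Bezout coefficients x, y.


Tabular extended Euclidean (each row: r = 84*s + 98*t):
r=84, s=1, t=0
r=98, s=0, t=1
q=0: r=84, s=1, t=0   [84*(1) + 98*(0) = 84]
q=1: r=14, s=-1, t=1   [84*(-1) + 98*(1) = 14]
q=6: r=0, s=7, t=-6   [84*(7) + 98*(-6) = 0]
GCD = 14; from the row with r=14: x=-1, y=1
Check: 84*(-1) + 98*(1) = -84 + 98 = 14

GCD = 14, x = -1, y = 1


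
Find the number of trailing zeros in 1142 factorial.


floor(1142/5) = 228
floor(1142/25) = 45
floor(1142/125) = 9
floor(1142/625) = 1
Total = 283

283 trailing zeros


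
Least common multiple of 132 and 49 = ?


GCD(132, 49) = 1
LCM = 132*49/1 = 6468/1 = 6468

LCM = 6468


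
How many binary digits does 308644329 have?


308644329 in base 2 = 10010011001011000100111101001
Number of digits = 29

29 digits (base 2)


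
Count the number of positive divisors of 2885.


2885 = 5^1 × 577^1
d(2885) = (1+1) × (1+1) = 4

4 divisors


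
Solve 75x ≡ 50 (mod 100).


GCD(75, 100) = 25 divides 50
Divide: 3x ≡ 2 (mod 4)
x ≡ 2 (mod 4)


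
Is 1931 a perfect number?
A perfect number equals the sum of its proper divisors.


Proper divisors of 1931: 1
Sum = 1 = 1

No, 1931 is not perfect (1 ≠ 1931)


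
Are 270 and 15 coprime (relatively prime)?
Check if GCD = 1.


Euclidean algorithm:
270 = 18 * 15 + 0
GCD(270, 15) = 15

No, not coprime (GCD = 15)


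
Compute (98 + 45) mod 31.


98 + 45 = 143
143 mod 31 = 19


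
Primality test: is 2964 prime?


2964 / 2 = 1482 (exact division)
2964 is NOT prime.

No, 2964 is not prime


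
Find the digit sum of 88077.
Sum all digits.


8 + 8 + 0 + 7 + 7 = 30


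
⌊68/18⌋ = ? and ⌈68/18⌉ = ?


68/18 = 3.7778
floor = 3
ceil = 4

floor = 3, ceil = 4


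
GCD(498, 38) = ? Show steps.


498 = 13 * 38 + 4
38 = 9 * 4 + 2
4 = 2 * 2 + 0
GCD = 2


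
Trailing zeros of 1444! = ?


floor(1444/5) = 288
floor(1444/25) = 57
floor(1444/125) = 11
floor(1444/625) = 2
Total = 358

358 trailing zeros


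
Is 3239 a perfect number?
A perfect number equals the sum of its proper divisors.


Proper divisors of 3239: 1, 41, 79
Sum = 1 + 41 + 79 = 121

No, 3239 is not perfect (121 ≠ 3239)


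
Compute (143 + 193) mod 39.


143 + 193 = 336
336 mod 39 = 24


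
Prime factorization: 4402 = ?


4402 / 2 = 2201
2201 / 31 = 71
71 / 71 = 1
4402 = 2 × 31 × 71


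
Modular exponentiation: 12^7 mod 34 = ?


12^1 mod 34 = 12
12^2 mod 34 = 8
12^3 mod 34 = 28
12^4 mod 34 = 30
12^5 mod 34 = 20
12^6 mod 34 = 2
12^7 mod 34 = 24


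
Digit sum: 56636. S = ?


5 + 6 + 6 + 3 + 6 = 26


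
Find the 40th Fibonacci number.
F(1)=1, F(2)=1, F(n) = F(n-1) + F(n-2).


Sequence: 1, 1, 2, 3, 5, 8, 13, 21, 34, 55, 89, 144, 233, 377, 610, 987, 1597, 2584, 4181, 6765, 10946, 17711, 28657, 46368, 75025, 121393, 196418, 317811, 514229, 832040, 1346269, 2178309, 3524578, 5702887, 9227465, 14930352, 24157817, 39088169, 63245986, 102334155
F(40) = 102334155


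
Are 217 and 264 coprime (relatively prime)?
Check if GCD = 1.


Euclidean algorithm:
264 = 1 * 217 + 47
217 = 4 * 47 + 29
47 = 1 * 29 + 18
29 = 1 * 18 + 11
18 = 1 * 11 + 7
11 = 1 * 7 + 4
7 = 1 * 4 + 3
4 = 1 * 3 + 1
3 = 3 * 1 + 0
GCD(217, 264) = 1

Yes, coprime (GCD = 1)


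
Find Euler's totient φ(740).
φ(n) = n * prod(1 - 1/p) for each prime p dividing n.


740 = 2^2 × 5 × 37
Prime factors: 2, 5, 37
φ(740) = 740 × (1-1/2) × (1-1/5) × (1-1/37)
= 740 × 1/2 × 4/5 × 36/37 = 288

φ(740) = 288


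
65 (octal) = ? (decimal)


65 (base 8) = 53 (decimal)
53 (decimal) = 53 (base 10)


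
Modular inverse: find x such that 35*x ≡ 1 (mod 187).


Use the extended Euclidean algorithm on (187, 35); each row r = 187*s + 35*t:
r=187, s=1, t=0
r=35, s=0, t=1
q=5: r=12, s=1, t=-5   [187*(1) + 35*(-5) = 12]
q=2: r=11, s=-2, t=11   [187*(-2) + 35*(11) = 11]
q=1: r=1, s=3, t=-16   [187*(3) + 35*(-16) = 1]
q=11: r=0, s=-35, t=187   [187*(-35) + 35*(187) = 0]
GCD = 1 with t = -16, so 35*(-16) ≡ 1 (mod 187)
Inverse = -16 mod 187 = 171
Check: 35 * 171 = 5985 ≡ 1 (mod 187)

35^(-1) ≡ 171 (mod 187)


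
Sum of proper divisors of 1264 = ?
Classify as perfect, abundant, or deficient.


Proper divisors: 1, 2, 4, 8, 16, 79, 158, 316, 632
Sum = 1 + 2 + 4 + 8 + 16 + 79 + 158 + 316 + 632 = 1216
1216 < 1264 → deficient

s(1264) = 1216 (deficient)


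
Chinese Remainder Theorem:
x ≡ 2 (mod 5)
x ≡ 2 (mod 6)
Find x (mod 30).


M = 5*6 = 30
M1 = M/5 = 6, M2 = M/6 = 5
M1^(-1) mod 5 = 1, M2^(-1) mod 6 = 5
x = 2*6*1 + 2*5*5 = 62
62 mod 30 = 2
Check: 2 mod 5 = 2 ✓, 2 mod 6 = 2 ✓

x ≡ 2 (mod 30)


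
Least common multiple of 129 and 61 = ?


GCD(129, 61) = 1
LCM = 129*61/1 = 7869/1 = 7869

LCM = 7869


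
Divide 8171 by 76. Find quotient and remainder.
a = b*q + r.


8171 = 76 * 107 + 39
Check: 8132 + 39 = 8171

q = 107, r = 39


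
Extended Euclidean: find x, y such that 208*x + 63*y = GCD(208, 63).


Tabular extended Euclidean (each row: r = 208*s + 63*t):
r=208, s=1, t=0
r=63, s=0, t=1
q=3: r=19, s=1, t=-3   [208*(1) + 63*(-3) = 19]
q=3: r=6, s=-3, t=10   [208*(-3) + 63*(10) = 6]
q=3: r=1, s=10, t=-33   [208*(10) + 63*(-33) = 1]
q=6: r=0, s=-63, t=208   [208*(-63) + 63*(208) = 0]
GCD = 1; from the row with r=1: x=10, y=-33
Check: 208*(10) + 63*(-33) = 2080 - 2079 = 1

GCD = 1, x = 10, y = -33


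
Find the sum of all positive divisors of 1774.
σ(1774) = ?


Divisors of 1774: 1, 2, 887, 1774
Sum = 1 + 2 + 887 + 1774 = 2664

σ(1774) = 2664


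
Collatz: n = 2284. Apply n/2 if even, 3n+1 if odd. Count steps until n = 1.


2284 → 1142 → 571 → 1714 → 857 → 2572 → 1286 → 643 → 1930 → 965 → 2896 → 1448 → 724 → 362 → 181 → 544 → 272 → 136 → 68 → 34 → 17 → 52 → 26 → 13 → 40 → 20 → 10 → 5 → 16 → 8 → 4 → 2 → 1
Total steps = 32

32 steps


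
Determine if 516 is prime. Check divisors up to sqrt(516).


516 / 2 = 258 (exact division)
516 is NOT prime.

No, 516 is not prime


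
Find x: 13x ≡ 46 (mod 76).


GCD(13, 76) = 1, unique solution
a^(-1) mod 76 = 41
x = 41 * 46 mod 76 = 62

x ≡ 62 (mod 76)


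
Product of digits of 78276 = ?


7 × 8 × 2 × 7 × 6 = 4704


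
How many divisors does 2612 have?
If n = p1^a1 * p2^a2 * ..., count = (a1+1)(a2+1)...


2612 = 2^2 × 653^1
d(2612) = (2+1) × (1+1) = 6

6 divisors


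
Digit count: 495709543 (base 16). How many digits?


495709543 in base 16 = 1D8BED67
Number of digits = 8

8 digits (base 16)


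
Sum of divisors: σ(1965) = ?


Divisors of 1965: 1, 3, 5, 15, 131, 393, 655, 1965
Sum = 1 + 3 + 5 + 15 + 131 + 393 + 655 + 1965 = 3168

σ(1965) = 3168


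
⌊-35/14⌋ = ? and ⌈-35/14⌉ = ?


-35/14 = -2.5000
floor = -3
ceil = -2

floor = -3, ceil = -2


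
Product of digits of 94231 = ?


9 × 4 × 2 × 3 × 1 = 216


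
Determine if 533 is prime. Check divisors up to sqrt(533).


533 / 13 = 41 (exact division)
533 is NOT prime.

No, 533 is not prime


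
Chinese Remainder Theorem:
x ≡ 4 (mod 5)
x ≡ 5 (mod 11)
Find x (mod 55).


M = 5*11 = 55
M1 = M/5 = 11, M2 = M/11 = 5
M1^(-1) mod 5 = 1, M2^(-1) mod 11 = 9
x = 4*11*1 + 5*5*9 = 269
269 mod 55 = 49
Check: 49 mod 5 = 4 ✓, 49 mod 11 = 5 ✓

x ≡ 49 (mod 55)


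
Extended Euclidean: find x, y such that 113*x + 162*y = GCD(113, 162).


Tabular extended Euclidean (each row: r = 113*s + 162*t):
r=113, s=1, t=0
r=162, s=0, t=1
q=0: r=113, s=1, t=0   [113*(1) + 162*(0) = 113]
q=1: r=49, s=-1, t=1   [113*(-1) + 162*(1) = 49]
q=2: r=15, s=3, t=-2   [113*(3) + 162*(-2) = 15]
q=3: r=4, s=-10, t=7   [113*(-10) + 162*(7) = 4]
q=3: r=3, s=33, t=-23   [113*(33) + 162*(-23) = 3]
q=1: r=1, s=-43, t=30   [113*(-43) + 162*(30) = 1]
q=3: r=0, s=162, t=-113   [113*(162) + 162*(-113) = 0]
GCD = 1; from the row with r=1: x=-43, y=30
Check: 113*(-43) + 162*(30) = -4859 + 4860 = 1

GCD = 1, x = -43, y = 30


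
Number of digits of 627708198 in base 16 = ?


627708198 in base 16 = 256A1126
Number of digits = 8

8 digits (base 16)


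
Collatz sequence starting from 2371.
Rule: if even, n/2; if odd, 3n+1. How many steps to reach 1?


2371 → 7114 → 3557 → 10672 → 5336 → 2668 → 1334 → 667 → 2002 → 1001 → 3004 → 1502 → 751 → 2254 → 1127 → 3382 → 1691 → 5074 → 2537 → 7612 → 3806 → 1903 → 5710 → 2855 → 8566 → 4283 → 12850 → 6425 → 19276 → 9638 → 4819 → 14458 → 7229 → 21688 → 10844 → 5422 → 2711 → 8134 → 4067 → 12202 → 6101 → 18304 → 9152 → 4576 → 2288 → 1144 → 572 → 286 → 143 → 430 → 215 → 646 → 323 → 970 → 485 → 1456 → 728 → 364 → 182 → 91 → 274 → 137 → 412 → 206 → 103 → 310 → 155 → 466 → 233 → 700 → 350 → 175 → 526 → 263 → 790 → 395 → 1186 → 593 → 1780 → 890 → 445 → 1336 → 668 → 334 → 167 → 502 → 251 → 754 → 377 → 1132 → 566 → 283 → 850 → 425 → 1276 → 638 → 319 → 958 → 479 → 1438 → 719 → 2158 → 1079 → 3238 → 1619 → 4858 → 2429 → 7288 → 3644 → 1822 → 911 → 2734 → 1367 → 4102 → 2051 → 6154 → 3077 → 9232 → 4616 → 2308 → 1154 → 577 → 1732 → 866 → 433 → 1300 → 650 → 325 → 976 → 488 → 244 → 122 → 61 → 184 → 92 → 46 → 23 → 70 → 35 → 106 → 53 → 160 → 80 → 40 → 20 → 10 → 5 → 16 → 8 → 4 → 2 → 1
Total steps = 151

151 steps


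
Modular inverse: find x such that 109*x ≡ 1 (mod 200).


Use the extended Euclidean algorithm on (200, 109); each row r = 200*s + 109*t:
r=200, s=1, t=0
r=109, s=0, t=1
q=1: r=91, s=1, t=-1   [200*(1) + 109*(-1) = 91]
q=1: r=18, s=-1, t=2   [200*(-1) + 109*(2) = 18]
q=5: r=1, s=6, t=-11   [200*(6) + 109*(-11) = 1]
q=18: r=0, s=-109, t=200   [200*(-109) + 109*(200) = 0]
GCD = 1 with t = -11, so 109*(-11) ≡ 1 (mod 200)
Inverse = -11 mod 200 = 189
Check: 109 * 189 = 20601 ≡ 1 (mod 200)

109^(-1) ≡ 189 (mod 200)


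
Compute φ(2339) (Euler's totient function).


2339 = 2339
Prime factors: 2339
φ(2339) = 2339 × (1-1/2339)
= 2339 × 2338/2339 = 2338

φ(2339) = 2338


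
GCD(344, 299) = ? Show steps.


344 = 1 * 299 + 45
299 = 6 * 45 + 29
45 = 1 * 29 + 16
29 = 1 * 16 + 13
16 = 1 * 13 + 3
13 = 4 * 3 + 1
3 = 3 * 1 + 0
GCD = 1


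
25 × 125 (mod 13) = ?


25 × 125 = 3125
3125 mod 13 = 5


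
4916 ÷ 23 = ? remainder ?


4916 = 23 * 213 + 17
Check: 4899 + 17 = 4916

q = 213, r = 17


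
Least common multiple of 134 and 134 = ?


GCD(134, 134) = 134
LCM = 134*134/134 = 17956/134 = 134

LCM = 134


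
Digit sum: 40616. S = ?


4 + 0 + 6 + 1 + 6 = 17


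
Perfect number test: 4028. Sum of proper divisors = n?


Proper divisors of 4028: 1, 2, 4, 19, 38, 53, 76, 106, 212, 1007, 2014
Sum = 1 + 2 + 4 + 19 + 38 + 53 + 76 + 106 + 212 + 1007 + 2014 = 3532

No, 4028 is not perfect (3532 ≠ 4028)


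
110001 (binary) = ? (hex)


110001 (base 2) = 49 (decimal)
49 (decimal) = 31 (base 16)


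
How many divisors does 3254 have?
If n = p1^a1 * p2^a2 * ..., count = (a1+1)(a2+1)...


3254 = 2^1 × 1627^1
d(3254) = (1+1) × (1+1) = 4

4 divisors


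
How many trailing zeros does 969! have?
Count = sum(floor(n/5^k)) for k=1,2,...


floor(969/5) = 193
floor(969/25) = 38
floor(969/125) = 7
floor(969/625) = 1
Total = 239

239 trailing zeros


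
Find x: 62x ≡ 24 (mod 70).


GCD(62, 70) = 2 divides 24
Divide: 31x ≡ 12 (mod 35)
x ≡ 32 (mod 35)


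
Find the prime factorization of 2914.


2914 / 2 = 1457
1457 / 31 = 47
47 / 47 = 1
2914 = 2 × 31 × 47


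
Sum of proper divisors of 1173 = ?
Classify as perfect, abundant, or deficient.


Proper divisors: 1, 3, 17, 23, 51, 69, 391
Sum = 1 + 3 + 17 + 23 + 51 + 69 + 391 = 555
555 < 1173 → deficient

s(1173) = 555 (deficient)


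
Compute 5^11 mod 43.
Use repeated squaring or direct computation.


5^1 mod 43 = 5
5^2 mod 43 = 25
5^3 mod 43 = 39
5^4 mod 43 = 23
5^5 mod 43 = 29
5^6 mod 43 = 16
5^7 mod 43 = 37
5^8 mod 43 = 13
5^9 mod 43 = 22
5^10 mod 43 = 24
5^11 mod 43 = 34


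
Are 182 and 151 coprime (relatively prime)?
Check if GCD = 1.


Euclidean algorithm:
182 = 1 * 151 + 31
151 = 4 * 31 + 27
31 = 1 * 27 + 4
27 = 6 * 4 + 3
4 = 1 * 3 + 1
3 = 3 * 1 + 0
GCD(182, 151) = 1

Yes, coprime (GCD = 1)


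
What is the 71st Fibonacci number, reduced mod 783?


F(k) mod 783 for k=1..71:
1, 1, 2, 3, 5, 8, 13, 21, 34, 55, 89, 144, 233, 377, 610, 204, 31, 235, 266, 501, 767, 485, 469, 171, 640, 28, 668, 696, 581, 494, 292, 3, 295, 298, 593, 108, 701, 26, 727, 753, 697, 667, 581, 465, 263, 728, 208, 153, 361, 514, 92, 606, 698, 521, 436, 174, 610, 1, 611, 612, 440, 269, 709, 195, 121, 316, 437, 753, 407, 377, 1
F(71) mod 783 = 1


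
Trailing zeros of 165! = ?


floor(165/5) = 33
floor(165/25) = 6
floor(165/125) = 1
Total = 40

40 trailing zeros


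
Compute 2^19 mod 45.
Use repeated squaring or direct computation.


2^1 mod 45 = 2
2^2 mod 45 = 4
2^3 mod 45 = 8
2^4 mod 45 = 16
2^5 mod 45 = 32
2^6 mod 45 = 19
2^7 mod 45 = 38
2^8 mod 45 = 31
2^9 mod 45 = 17
2^10 mod 45 = 34
2^11 mod 45 = 23
2^12 mod 45 = 1
2^13 mod 45 = 2
2^14 mod 45 = 4
2^15 mod 45 = 8
2^16 mod 45 = 16
2^17 mod 45 = 32
2^18 mod 45 = 19
2^19 mod 45 = 38


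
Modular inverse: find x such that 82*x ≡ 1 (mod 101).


Use the extended Euclidean algorithm on (101, 82); each row r = 101*s + 82*t:
r=101, s=1, t=0
r=82, s=0, t=1
q=1: r=19, s=1, t=-1   [101*(1) + 82*(-1) = 19]
q=4: r=6, s=-4, t=5   [101*(-4) + 82*(5) = 6]
q=3: r=1, s=13, t=-16   [101*(13) + 82*(-16) = 1]
q=6: r=0, s=-82, t=101   [101*(-82) + 82*(101) = 0]
GCD = 1 with t = -16, so 82*(-16) ≡ 1 (mod 101)
Inverse = -16 mod 101 = 85
Check: 82 * 85 = 6970 ≡ 1 (mod 101)

82^(-1) ≡ 85 (mod 101)


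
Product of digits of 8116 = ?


8 × 1 × 1 × 6 = 48


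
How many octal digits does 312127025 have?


312127025 in base 8 = 2246527061
Number of digits = 10

10 digits (base 8)


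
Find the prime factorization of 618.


618 / 2 = 309
309 / 3 = 103
103 / 103 = 1
618 = 2 × 3 × 103


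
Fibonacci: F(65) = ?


Sequence: 1, 1, 2, 3, 5, 8, 13, 21, 34, 55, 89, 144, 233, 377, 610, 987, 1597, 2584, 4181, 6765, 10946, 17711, 28657, 46368, 75025, 121393, 196418, 317811, 514229, 832040, 1346269, 2178309, 3524578, 5702887, 9227465, 14930352, 24157817, 39088169, 63245986, 102334155, 165580141, 267914296, 433494437, 701408733, 1134903170, 1836311903, 2971215073, 4807526976, 7778742049, 12586269025, 20365011074, 32951280099, 53316291173, 86267571272, 139583862445, 225851433717, 365435296162, 591286729879, 956722026041, 1548008755920, 2504730781961, 4052739537881, 6557470319842, 10610209857723, 17167680177565
F(65) = 17167680177565


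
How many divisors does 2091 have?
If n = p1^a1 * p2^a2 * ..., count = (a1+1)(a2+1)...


2091 = 3^1 × 17^1 × 41^1
d(2091) = (1+1) × (1+1) × (1+1) = 8

8 divisors


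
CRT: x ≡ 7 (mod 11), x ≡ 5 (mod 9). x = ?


M = 11*9 = 99
M1 = M/11 = 9, M2 = M/9 = 11
M1^(-1) mod 11 = 5, M2^(-1) mod 9 = 5
x = 7*9*5 + 5*11*5 = 590
590 mod 99 = 95
Check: 95 mod 11 = 7 ✓, 95 mod 9 = 5 ✓

x ≡ 95 (mod 99)


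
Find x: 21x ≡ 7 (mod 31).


GCD(21, 31) = 1, unique solution
a^(-1) mod 31 = 3
x = 3 * 7 mod 31 = 21

x ≡ 21 (mod 31)


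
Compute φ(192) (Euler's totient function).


192 = 2^6 × 3
Prime factors: 2, 3
φ(192) = 192 × (1-1/2) × (1-1/3)
= 192 × 1/2 × 2/3 = 64

φ(192) = 64


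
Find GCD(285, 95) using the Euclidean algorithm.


285 = 3 * 95 + 0
GCD = 95


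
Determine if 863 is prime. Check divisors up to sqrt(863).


Check divisors up to sqrt(863) = 29.3769
No divisors found.
863 is prime.

Yes, 863 is prime


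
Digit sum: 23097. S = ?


2 + 3 + 0 + 9 + 7 = 21


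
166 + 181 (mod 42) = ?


166 + 181 = 347
347 mod 42 = 11


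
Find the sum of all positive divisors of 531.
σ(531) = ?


Divisors of 531: 1, 3, 9, 59, 177, 531
Sum = 1 + 3 + 9 + 59 + 177 + 531 = 780

σ(531) = 780


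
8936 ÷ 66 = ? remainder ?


8936 = 66 * 135 + 26
Check: 8910 + 26 = 8936

q = 135, r = 26


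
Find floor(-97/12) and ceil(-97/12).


-97/12 = -8.0833
floor = -9
ceil = -8

floor = -9, ceil = -8


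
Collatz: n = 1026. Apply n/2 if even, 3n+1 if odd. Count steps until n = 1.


1026 → 513 → 1540 → 770 → 385 → 1156 → 578 → 289 → 868 → 434 → 217 → 652 → 326 → 163 → 490 → 245 → 736 → 368 → 184 → 92 → 46 → 23 → 70 → 35 → 106 → 53 → 160 → 80 → 40 → 20 → 10 → 5 → 16 → 8 → 4 → 2 → 1
Total steps = 36

36 steps


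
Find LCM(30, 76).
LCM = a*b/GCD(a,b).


GCD(30, 76) = 2
LCM = 30*76/2 = 2280/2 = 1140

LCM = 1140


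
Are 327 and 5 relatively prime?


Euclidean algorithm:
327 = 65 * 5 + 2
5 = 2 * 2 + 1
2 = 2 * 1 + 0
GCD(327, 5) = 1

Yes, coprime (GCD = 1)


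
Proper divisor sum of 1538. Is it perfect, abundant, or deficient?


Proper divisors: 1, 2, 769
Sum = 1 + 2 + 769 = 772
772 < 1538 → deficient

s(1538) = 772 (deficient)


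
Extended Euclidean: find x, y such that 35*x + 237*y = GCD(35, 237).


Tabular extended Euclidean (each row: r = 35*s + 237*t):
r=35, s=1, t=0
r=237, s=0, t=1
q=0: r=35, s=1, t=0   [35*(1) + 237*(0) = 35]
q=6: r=27, s=-6, t=1   [35*(-6) + 237*(1) = 27]
q=1: r=8, s=7, t=-1   [35*(7) + 237*(-1) = 8]
q=3: r=3, s=-27, t=4   [35*(-27) + 237*(4) = 3]
q=2: r=2, s=61, t=-9   [35*(61) + 237*(-9) = 2]
q=1: r=1, s=-88, t=13   [35*(-88) + 237*(13) = 1]
q=2: r=0, s=237, t=-35   [35*(237) + 237*(-35) = 0]
GCD = 1; from the row with r=1: x=-88, y=13
Check: 35*(-88) + 237*(13) = -3080 + 3081 = 1

GCD = 1, x = -88, y = 13


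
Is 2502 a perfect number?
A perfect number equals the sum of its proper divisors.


Proper divisors of 2502: 1, 2, 3, 6, 9, 18, 139, 278, 417, 834, 1251
Sum = 1 + 2 + 3 + 6 + 9 + 18 + 139 + 278 + 417 + 834 + 1251 = 2958

No, 2502 is not perfect (2958 ≠ 2502)


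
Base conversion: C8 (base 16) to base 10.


C8 (base 16) = 200 (decimal)
200 (decimal) = 200 (base 10)


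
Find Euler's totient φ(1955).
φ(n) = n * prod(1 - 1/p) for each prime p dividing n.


1955 = 5 × 17 × 23
Prime factors: 5, 17, 23
φ(1955) = 1955 × (1-1/5) × (1-1/17) × (1-1/23)
= 1955 × 4/5 × 16/17 × 22/23 = 1408

φ(1955) = 1408


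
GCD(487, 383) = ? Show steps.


487 = 1 * 383 + 104
383 = 3 * 104 + 71
104 = 1 * 71 + 33
71 = 2 * 33 + 5
33 = 6 * 5 + 3
5 = 1 * 3 + 2
3 = 1 * 2 + 1
2 = 2 * 1 + 0
GCD = 1


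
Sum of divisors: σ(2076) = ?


Divisors of 2076: 1, 2, 3, 4, 6, 12, 173, 346, 519, 692, 1038, 2076
Sum = 1 + 2 + 3 + 4 + 6 + 12 + 173 + 346 + 519 + 692 + 1038 + 2076 = 4872

σ(2076) = 4872


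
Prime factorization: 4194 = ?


4194 / 2 = 2097
2097 / 3 = 699
699 / 3 = 233
233 / 233 = 1
4194 = 2 × 3^2 × 233


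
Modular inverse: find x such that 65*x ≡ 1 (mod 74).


Use the extended Euclidean algorithm on (74, 65); each row r = 74*s + 65*t:
r=74, s=1, t=0
r=65, s=0, t=1
q=1: r=9, s=1, t=-1   [74*(1) + 65*(-1) = 9]
q=7: r=2, s=-7, t=8   [74*(-7) + 65*(8) = 2]
q=4: r=1, s=29, t=-33   [74*(29) + 65*(-33) = 1]
q=2: r=0, s=-65, t=74   [74*(-65) + 65*(74) = 0]
GCD = 1 with t = -33, so 65*(-33) ≡ 1 (mod 74)
Inverse = -33 mod 74 = 41
Check: 65 * 41 = 2665 ≡ 1 (mod 74)

65^(-1) ≡ 41 (mod 74)


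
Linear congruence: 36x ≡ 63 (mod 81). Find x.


GCD(36, 81) = 9 divides 63
Divide: 4x ≡ 7 (mod 9)
x ≡ 4 (mod 9)


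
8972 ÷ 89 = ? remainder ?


8972 = 89 * 100 + 72
Check: 8900 + 72 = 8972

q = 100, r = 72


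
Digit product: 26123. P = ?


2 × 6 × 1 × 2 × 3 = 72


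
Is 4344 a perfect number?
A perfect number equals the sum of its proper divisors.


Proper divisors of 4344: 1, 2, 3, 4, 6, 8, 12, 24, 181, 362, 543, 724, 1086, 1448, 2172
Sum = 1 + 2 + 3 + 4 + 6 + 8 + 12 + 24 + 181 + 362 + 543 + 724 + 1086 + 1448 + 2172 = 6576

No, 4344 is not perfect (6576 ≠ 4344)


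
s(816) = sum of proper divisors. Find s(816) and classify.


Proper divisors: 1, 2, 3, 4, 6, 8, 12, 16, 17, 24, 34, 48, 51, 68, 102, 136, 204, 272, 408
Sum = 1 + 2 + 3 + 4 + 6 + 8 + 12 + 16 + 17 + 24 + 34 + 48 + 51 + 68 + 102 + 136 + 204 + 272 + 408 = 1416
1416 > 816 → abundant

s(816) = 1416 (abundant)


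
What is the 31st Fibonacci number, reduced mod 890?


F(k) mod 890 for k=1..31:
1, 1, 2, 3, 5, 8, 13, 21, 34, 55, 89, 144, 233, 377, 610, 97, 707, 804, 621, 535, 266, 801, 177, 88, 265, 353, 618, 81, 699, 780, 589
F(31) mod 890 = 589


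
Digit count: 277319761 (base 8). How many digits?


277319761 in base 8 = 2041710121
Number of digits = 10

10 digits (base 8)


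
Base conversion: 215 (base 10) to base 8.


215 (base 10) = 215 (decimal)
215 (decimal) = 327 (base 8)


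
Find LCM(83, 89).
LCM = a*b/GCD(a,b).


GCD(83, 89) = 1
LCM = 83*89/1 = 7387/1 = 7387

LCM = 7387


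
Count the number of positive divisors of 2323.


2323 = 23^1 × 101^1
d(2323) = (1+1) × (1+1) = 4

4 divisors


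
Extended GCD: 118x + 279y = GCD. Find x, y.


Tabular extended Euclidean (each row: r = 118*s + 279*t):
r=118, s=1, t=0
r=279, s=0, t=1
q=0: r=118, s=1, t=0   [118*(1) + 279*(0) = 118]
q=2: r=43, s=-2, t=1   [118*(-2) + 279*(1) = 43]
q=2: r=32, s=5, t=-2   [118*(5) + 279*(-2) = 32]
q=1: r=11, s=-7, t=3   [118*(-7) + 279*(3) = 11]
q=2: r=10, s=19, t=-8   [118*(19) + 279*(-8) = 10]
q=1: r=1, s=-26, t=11   [118*(-26) + 279*(11) = 1]
q=10: r=0, s=279, t=-118   [118*(279) + 279*(-118) = 0]
GCD = 1; from the row with r=1: x=-26, y=11
Check: 118*(-26) + 279*(11) = -3068 + 3069 = 1

GCD = 1, x = -26, y = 11


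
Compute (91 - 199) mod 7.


91 - 199 = -108
-108 mod 7 = 4


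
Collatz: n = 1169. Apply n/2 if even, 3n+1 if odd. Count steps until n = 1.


1169 → 3508 → 1754 → 877 → 2632 → 1316 → 658 → 329 → 988 → 494 → 247 → 742 → 371 → 1114 → 557 → 1672 → 836 → 418 → 209 → 628 → 314 → 157 → 472 → 236 → 118 → 59 → 178 → 89 → 268 → 134 → 67 → 202 → 101 → 304 → 152 → 76 → 38 → 19 → 58 → 29 → 88 → 44 → 22 → 11 → 34 → 17 → 52 → 26 → 13 → 40 → 20 → 10 → 5 → 16 → 8 → 4 → 2 → 1
Total steps = 57

57 steps


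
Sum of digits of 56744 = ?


5 + 6 + 7 + 4 + 4 = 26


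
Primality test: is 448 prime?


448 / 2 = 224 (exact division)
448 is NOT prime.

No, 448 is not prime


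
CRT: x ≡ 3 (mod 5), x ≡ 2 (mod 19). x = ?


M = 5*19 = 95
M1 = M/5 = 19, M2 = M/19 = 5
M1^(-1) mod 5 = 4, M2^(-1) mod 19 = 4
x = 3*19*4 + 2*5*4 = 268
268 mod 95 = 78
Check: 78 mod 5 = 3 ✓, 78 mod 19 = 2 ✓

x ≡ 78 (mod 95)


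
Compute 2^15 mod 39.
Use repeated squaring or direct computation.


2^1 mod 39 = 2
2^2 mod 39 = 4
2^3 mod 39 = 8
2^4 mod 39 = 16
2^5 mod 39 = 32
2^6 mod 39 = 25
2^7 mod 39 = 11
2^8 mod 39 = 22
2^9 mod 39 = 5
2^10 mod 39 = 10
2^11 mod 39 = 20
2^12 mod 39 = 1
2^13 mod 39 = 2
2^14 mod 39 = 4
2^15 mod 39 = 8


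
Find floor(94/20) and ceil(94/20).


94/20 = 4.7000
floor = 4
ceil = 5

floor = 4, ceil = 5


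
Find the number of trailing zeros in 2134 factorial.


floor(2134/5) = 426
floor(2134/25) = 85
floor(2134/125) = 17
floor(2134/625) = 3
Total = 531

531 trailing zeros


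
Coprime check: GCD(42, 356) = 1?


Euclidean algorithm:
356 = 8 * 42 + 20
42 = 2 * 20 + 2
20 = 10 * 2 + 0
GCD(42, 356) = 2

No, not coprime (GCD = 2)


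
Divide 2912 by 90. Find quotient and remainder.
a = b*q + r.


2912 = 90 * 32 + 32
Check: 2880 + 32 = 2912

q = 32, r = 32


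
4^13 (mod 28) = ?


4^1 mod 28 = 4
4^2 mod 28 = 16
4^3 mod 28 = 8
4^4 mod 28 = 4
4^5 mod 28 = 16
4^6 mod 28 = 8
4^7 mod 28 = 4
4^8 mod 28 = 16
4^9 mod 28 = 8
4^10 mod 28 = 4
4^11 mod 28 = 16
4^12 mod 28 = 8
4^13 mod 28 = 4


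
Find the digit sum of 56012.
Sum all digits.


5 + 6 + 0 + 1 + 2 = 14


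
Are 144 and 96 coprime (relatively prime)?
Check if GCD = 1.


Euclidean algorithm:
144 = 1 * 96 + 48
96 = 2 * 48 + 0
GCD(144, 96) = 48

No, not coprime (GCD = 48)


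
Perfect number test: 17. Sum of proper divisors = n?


Proper divisors of 17: 1
Sum = 1 = 1

No, 17 is not perfect (1 ≠ 17)


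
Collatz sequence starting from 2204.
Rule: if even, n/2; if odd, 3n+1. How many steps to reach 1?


2204 → 1102 → 551 → 1654 → 827 → 2482 → 1241 → 3724 → 1862 → 931 → 2794 → 1397 → 4192 → 2096 → 1048 → 524 → 262 → 131 → 394 → 197 → 592 → 296 → 148 → 74 → 37 → 112 → 56 → 28 → 14 → 7 → 22 → 11 → 34 → 17 → 52 → 26 → 13 → 40 → 20 → 10 → 5 → 16 → 8 → 4 → 2 → 1
Total steps = 45

45 steps


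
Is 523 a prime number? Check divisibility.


Check divisors up to sqrt(523) = 22.8692
No divisors found.
523 is prime.

Yes, 523 is prime


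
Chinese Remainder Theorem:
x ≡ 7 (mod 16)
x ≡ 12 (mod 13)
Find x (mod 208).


M = 16*13 = 208
M1 = M/16 = 13, M2 = M/13 = 16
M1^(-1) mod 16 = 5, M2^(-1) mod 13 = 9
x = 7*13*5 + 12*16*9 = 2183
2183 mod 208 = 103
Check: 103 mod 16 = 7 ✓, 103 mod 13 = 12 ✓

x ≡ 103 (mod 208)


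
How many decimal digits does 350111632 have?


350111632 has 9 digits in base 10
floor(log10(350111632)) + 1 = floor(8.5442) + 1 = 9

9 digits (base 10)


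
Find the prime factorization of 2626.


2626 / 2 = 1313
1313 / 13 = 101
101 / 101 = 1
2626 = 2 × 13 × 101


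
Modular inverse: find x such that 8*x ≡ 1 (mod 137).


Use the extended Euclidean algorithm on (137, 8); each row r = 137*s + 8*t:
r=137, s=1, t=0
r=8, s=0, t=1
q=17: r=1, s=1, t=-17   [137*(1) + 8*(-17) = 1]
q=8: r=0, s=-8, t=137   [137*(-8) + 8*(137) = 0]
GCD = 1 with t = -17, so 8*(-17) ≡ 1 (mod 137)
Inverse = -17 mod 137 = 120
Check: 8 * 120 = 960 ≡ 1 (mod 137)

8^(-1) ≡ 120 (mod 137)


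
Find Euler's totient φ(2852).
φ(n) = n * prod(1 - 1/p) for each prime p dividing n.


2852 = 2^2 × 23 × 31
Prime factors: 2, 23, 31
φ(2852) = 2852 × (1-1/2) × (1-1/23) × (1-1/31)
= 2852 × 1/2 × 22/23 × 30/31 = 1320

φ(2852) = 1320


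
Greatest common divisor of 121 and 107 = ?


121 = 1 * 107 + 14
107 = 7 * 14 + 9
14 = 1 * 9 + 5
9 = 1 * 5 + 4
5 = 1 * 4 + 1
4 = 4 * 1 + 0
GCD = 1


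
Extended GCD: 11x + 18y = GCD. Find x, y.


Tabular extended Euclidean (each row: r = 11*s + 18*t):
r=11, s=1, t=0
r=18, s=0, t=1
q=0: r=11, s=1, t=0   [11*(1) + 18*(0) = 11]
q=1: r=7, s=-1, t=1   [11*(-1) + 18*(1) = 7]
q=1: r=4, s=2, t=-1   [11*(2) + 18*(-1) = 4]
q=1: r=3, s=-3, t=2   [11*(-3) + 18*(2) = 3]
q=1: r=1, s=5, t=-3   [11*(5) + 18*(-3) = 1]
q=3: r=0, s=-18, t=11   [11*(-18) + 18*(11) = 0]
GCD = 1; from the row with r=1: x=5, y=-3
Check: 11*(5) + 18*(-3) = 55 - 54 = 1

GCD = 1, x = 5, y = -3


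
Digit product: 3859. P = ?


3 × 8 × 5 × 9 = 1080


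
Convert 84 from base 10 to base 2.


84 (base 10) = 84 (decimal)
84 (decimal) = 1010100 (base 2)


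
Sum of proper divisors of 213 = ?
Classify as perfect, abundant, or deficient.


Proper divisors: 1, 3, 71
Sum = 1 + 3 + 71 = 75
75 < 213 → deficient

s(213) = 75 (deficient)


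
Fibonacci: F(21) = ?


Sequence: 1, 1, 2, 3, 5, 8, 13, 21, 34, 55, 89, 144, 233, 377, 610, 987, 1597, 2584, 4181, 6765, 10946
F(21) = 10946


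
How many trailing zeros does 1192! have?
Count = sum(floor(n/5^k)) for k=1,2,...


floor(1192/5) = 238
floor(1192/25) = 47
floor(1192/125) = 9
floor(1192/625) = 1
Total = 295

295 trailing zeros


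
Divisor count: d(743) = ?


743 = 743^1
d(743) = (1+1) = 2

2 divisors


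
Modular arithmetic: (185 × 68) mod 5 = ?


185 × 68 = 12580
12580 mod 5 = 0


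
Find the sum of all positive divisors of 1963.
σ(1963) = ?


Divisors of 1963: 1, 13, 151, 1963
Sum = 1 + 13 + 151 + 1963 = 2128

σ(1963) = 2128


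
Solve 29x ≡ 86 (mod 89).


GCD(29, 89) = 1, unique solution
a^(-1) mod 89 = 43
x = 43 * 86 mod 89 = 49

x ≡ 49 (mod 89)


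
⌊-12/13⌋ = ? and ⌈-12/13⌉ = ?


-12/13 = -0.9231
floor = -1
ceil = 0

floor = -1, ceil = 0


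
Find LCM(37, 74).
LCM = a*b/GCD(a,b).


GCD(37, 74) = 37
LCM = 37*74/37 = 2738/37 = 74

LCM = 74


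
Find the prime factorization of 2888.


2888 / 2 = 1444
1444 / 2 = 722
722 / 2 = 361
361 / 19 = 19
19 / 19 = 1
2888 = 2^3 × 19^2


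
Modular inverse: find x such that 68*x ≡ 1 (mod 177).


Use the extended Euclidean algorithm on (177, 68); each row r = 177*s + 68*t:
r=177, s=1, t=0
r=68, s=0, t=1
q=2: r=41, s=1, t=-2   [177*(1) + 68*(-2) = 41]
q=1: r=27, s=-1, t=3   [177*(-1) + 68*(3) = 27]
q=1: r=14, s=2, t=-5   [177*(2) + 68*(-5) = 14]
q=1: r=13, s=-3, t=8   [177*(-3) + 68*(8) = 13]
q=1: r=1, s=5, t=-13   [177*(5) + 68*(-13) = 1]
q=13: r=0, s=-68, t=177   [177*(-68) + 68*(177) = 0]
GCD = 1 with t = -13, so 68*(-13) ≡ 1 (mod 177)
Inverse = -13 mod 177 = 164
Check: 68 * 164 = 11152 ≡ 1 (mod 177)

68^(-1) ≡ 164 (mod 177)


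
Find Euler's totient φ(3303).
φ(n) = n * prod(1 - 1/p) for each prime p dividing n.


3303 = 3^2 × 367
Prime factors: 3, 367
φ(3303) = 3303 × (1-1/3) × (1-1/367)
= 3303 × 2/3 × 366/367 = 2196

φ(3303) = 2196


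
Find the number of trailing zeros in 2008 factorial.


floor(2008/5) = 401
floor(2008/25) = 80
floor(2008/125) = 16
floor(2008/625) = 3
Total = 500

500 trailing zeros


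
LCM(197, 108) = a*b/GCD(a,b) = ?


GCD(197, 108) = 1
LCM = 197*108/1 = 21276/1 = 21276

LCM = 21276


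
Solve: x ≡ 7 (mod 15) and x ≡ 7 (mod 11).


M = 15*11 = 165
M1 = M/15 = 11, M2 = M/11 = 15
M1^(-1) mod 15 = 11, M2^(-1) mod 11 = 3
x = 7*11*11 + 7*15*3 = 1162
1162 mod 165 = 7
Check: 7 mod 15 = 7 ✓, 7 mod 11 = 7 ✓

x ≡ 7 (mod 165)


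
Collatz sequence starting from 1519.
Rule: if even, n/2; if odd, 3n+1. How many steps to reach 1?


1519 → 4558 → 2279 → 6838 → 3419 → 10258 → 5129 → 15388 → 7694 → 3847 → 11542 → 5771 → 17314 → 8657 → 25972 → 12986 → 6493 → 19480 → 9740 → 4870 → 2435 → 7306 → 3653 → 10960 → 5480 → 2740 → 1370 → 685 → 2056 → 1028 → 514 → 257 → 772 → 386 → 193 → 580 → 290 → 145 → 436 → 218 → 109 → 328 → 164 → 82 → 41 → 124 → 62 → 31 → 94 → 47 → 142 → 71 → 214 → 107 → 322 → 161 → 484 → 242 → 121 → 364 → 182 → 91 → 274 → 137 → 412 → 206 → 103 → 310 → 155 → 466 → 233 → 700 → 350 → 175 → 526 → 263 → 790 → 395 → 1186 → 593 → 1780 → 890 → 445 → 1336 → 668 → 334 → 167 → 502 → 251 → 754 → 377 → 1132 → 566 → 283 → 850 → 425 → 1276 → 638 → 319 → 958 → 479 → 1438 → 719 → 2158 → 1079 → 3238 → 1619 → 4858 → 2429 → 7288 → 3644 → 1822 → 911 → 2734 → 1367 → 4102 → 2051 → 6154 → 3077 → 9232 → 4616 → 2308 → 1154 → 577 → 1732 → 866 → 433 → 1300 → 650 → 325 → 976 → 488 → 244 → 122 → 61 → 184 → 92 → 46 → 23 → 70 → 35 → 106 → 53 → 160 → 80 → 40 → 20 → 10 → 5 → 16 → 8 → 4 → 2 → 1
Total steps = 153

153 steps


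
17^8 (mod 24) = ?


17^1 mod 24 = 17
17^2 mod 24 = 1
17^3 mod 24 = 17
17^4 mod 24 = 1
17^5 mod 24 = 17
17^6 mod 24 = 1
17^7 mod 24 = 17
17^8 mod 24 = 1


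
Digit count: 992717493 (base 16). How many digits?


992717493 in base 16 = 3B2BAAB5
Number of digits = 8

8 digits (base 16)


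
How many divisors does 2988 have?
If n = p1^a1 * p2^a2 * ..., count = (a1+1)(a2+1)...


2988 = 2^2 × 3^2 × 83^1
d(2988) = (2+1) × (2+1) × (1+1) = 18

18 divisors
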